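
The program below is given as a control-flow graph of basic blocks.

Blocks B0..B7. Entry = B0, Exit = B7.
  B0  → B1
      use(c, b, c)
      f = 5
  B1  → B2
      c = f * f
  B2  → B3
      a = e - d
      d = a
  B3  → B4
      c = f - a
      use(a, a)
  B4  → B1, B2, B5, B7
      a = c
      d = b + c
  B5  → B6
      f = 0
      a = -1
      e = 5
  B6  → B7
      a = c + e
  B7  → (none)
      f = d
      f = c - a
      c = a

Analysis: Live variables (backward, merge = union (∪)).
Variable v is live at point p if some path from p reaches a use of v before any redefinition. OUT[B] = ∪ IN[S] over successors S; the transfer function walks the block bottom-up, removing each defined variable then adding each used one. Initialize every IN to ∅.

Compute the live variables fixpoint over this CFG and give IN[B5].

Answer: {c, d}

Derivation:
Fixpoint table:
  B0: | IN={b, c, d, e} | OUT={b, d, e, f}
  B1: | IN={b, d, e, f} | OUT={b, d, e, f}
  B2: | IN={b, d, e, f} | OUT={a, b, e, f}
  B3: | IN={a, b, e, f} | OUT={b, c, e, f}
  B4: | IN={b, c, e, f} | OUT={a, b, c, d, e, f}
  B5: | IN={c, d} | OUT={c, d, e}
  B6: | IN={c, d, e} | OUT={a, c, d}
  B7: | IN={a, c, d} | OUT={}

Merge at B5: OUT[B5] = IN[B6] = {c, d, e}
Applying B5's transfer function to that OUT value gives IN[B5] (row B5 above).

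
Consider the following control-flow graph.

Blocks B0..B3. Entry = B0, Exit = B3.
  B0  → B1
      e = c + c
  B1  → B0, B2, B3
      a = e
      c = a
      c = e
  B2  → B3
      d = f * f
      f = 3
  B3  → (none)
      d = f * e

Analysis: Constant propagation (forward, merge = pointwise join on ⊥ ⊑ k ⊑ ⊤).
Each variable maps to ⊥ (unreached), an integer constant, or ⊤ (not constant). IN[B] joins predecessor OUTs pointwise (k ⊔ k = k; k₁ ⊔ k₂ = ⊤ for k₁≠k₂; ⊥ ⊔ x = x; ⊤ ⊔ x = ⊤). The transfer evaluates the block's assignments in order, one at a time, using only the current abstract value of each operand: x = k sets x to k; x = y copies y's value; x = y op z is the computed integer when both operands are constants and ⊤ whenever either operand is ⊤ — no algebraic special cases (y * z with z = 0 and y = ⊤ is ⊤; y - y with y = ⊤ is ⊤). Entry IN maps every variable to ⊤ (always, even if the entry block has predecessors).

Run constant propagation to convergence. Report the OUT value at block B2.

Converged values:
  B0:   IN=(all ⊤)   OUT=(all ⊤)
  B1:   IN=(all ⊤)   OUT=(all ⊤)
  B2:   IN=(all ⊤)   OUT={f:3; rest ⊤}
  B3:   IN=(all ⊤)   OUT=(all ⊤)

Merge at B2: IN[B2] = OUT[B1] = {a: ⊤, b: ⊤, c: ⊤, d: ⊤, e: ⊤, f: ⊤}
Applying B2's transfer function to that IN value gives OUT[B2] (row B2 above).

Answer: {a: ⊤, b: ⊤, c: ⊤, d: ⊤, e: ⊤, f: 3}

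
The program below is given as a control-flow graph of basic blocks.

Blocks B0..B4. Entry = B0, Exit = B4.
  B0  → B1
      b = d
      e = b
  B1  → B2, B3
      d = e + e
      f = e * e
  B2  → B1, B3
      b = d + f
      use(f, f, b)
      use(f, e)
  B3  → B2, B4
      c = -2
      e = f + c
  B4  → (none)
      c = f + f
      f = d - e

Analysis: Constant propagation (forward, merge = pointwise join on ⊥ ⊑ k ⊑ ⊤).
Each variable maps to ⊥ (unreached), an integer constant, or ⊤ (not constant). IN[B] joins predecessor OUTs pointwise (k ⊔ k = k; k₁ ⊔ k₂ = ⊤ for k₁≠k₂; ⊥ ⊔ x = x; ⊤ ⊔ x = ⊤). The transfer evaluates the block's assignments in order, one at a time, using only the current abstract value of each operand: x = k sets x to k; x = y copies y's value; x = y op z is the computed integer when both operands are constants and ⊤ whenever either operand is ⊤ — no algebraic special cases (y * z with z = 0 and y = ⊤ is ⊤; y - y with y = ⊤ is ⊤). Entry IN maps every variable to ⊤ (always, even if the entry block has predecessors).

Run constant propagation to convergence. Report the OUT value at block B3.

Per-block solution:
  B0: | IN=(all ⊤) | OUT=(all ⊤)
  B1: | IN=(all ⊤) | OUT=(all ⊤)
  B2: | IN=(all ⊤) | OUT=(all ⊤)
  B3: | IN=(all ⊤) | OUT={c:-2; rest ⊤}
  B4: | IN={c:-2; rest ⊤} | OUT=(all ⊤)

Merge at B3: IN[B3] = OUT[B1] ⊔ OUT[B2] = {a: ⊤, b: ⊤, c: ⊤, d: ⊤, e: ⊤, f: ⊤}
Applying B3's transfer function to that IN value gives OUT[B3] (row B3 above).

Answer: {a: ⊤, b: ⊤, c: -2, d: ⊤, e: ⊤, f: ⊤}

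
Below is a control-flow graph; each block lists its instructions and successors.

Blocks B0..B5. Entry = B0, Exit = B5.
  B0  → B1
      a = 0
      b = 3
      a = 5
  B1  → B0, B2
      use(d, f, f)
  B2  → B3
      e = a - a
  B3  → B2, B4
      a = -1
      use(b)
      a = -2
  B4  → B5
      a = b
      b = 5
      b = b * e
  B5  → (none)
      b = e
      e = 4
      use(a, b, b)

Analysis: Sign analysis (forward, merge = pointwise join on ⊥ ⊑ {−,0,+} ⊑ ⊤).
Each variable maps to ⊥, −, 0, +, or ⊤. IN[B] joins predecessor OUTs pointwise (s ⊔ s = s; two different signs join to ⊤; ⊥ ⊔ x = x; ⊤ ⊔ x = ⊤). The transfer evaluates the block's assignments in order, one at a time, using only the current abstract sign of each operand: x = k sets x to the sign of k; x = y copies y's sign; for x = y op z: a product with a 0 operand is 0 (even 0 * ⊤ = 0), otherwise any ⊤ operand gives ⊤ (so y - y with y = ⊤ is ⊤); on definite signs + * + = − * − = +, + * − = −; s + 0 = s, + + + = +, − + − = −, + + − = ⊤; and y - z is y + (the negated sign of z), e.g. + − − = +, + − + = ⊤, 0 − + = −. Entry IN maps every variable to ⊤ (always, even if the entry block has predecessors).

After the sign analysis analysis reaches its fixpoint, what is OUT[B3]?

Fixpoint table:
  B0:   IN=(all ⊤)   OUT={a:+, b:+; rest ⊤}
  B1:   IN={a:+, b:+; rest ⊤}   OUT={a:+, b:+; rest ⊤}
  B2:   IN={b:+; rest ⊤}   OUT={b:+; rest ⊤}
  B3:   IN={b:+; rest ⊤}   OUT={a:-, b:+; rest ⊤}
  B4:   IN={a:-, b:+; rest ⊤}   OUT={a:+; rest ⊤}
  B5:   IN={a:+; rest ⊤}   OUT={a:+, e:+; rest ⊤}

Merge at B3: IN[B3] = OUT[B2] = {a: ⊤, b: +, c: ⊤, d: ⊤, e: ⊤, f: ⊤}
Applying B3's transfer function to that IN value gives OUT[B3] (row B3 above).

Answer: {a: -, b: +, c: ⊤, d: ⊤, e: ⊤, f: ⊤}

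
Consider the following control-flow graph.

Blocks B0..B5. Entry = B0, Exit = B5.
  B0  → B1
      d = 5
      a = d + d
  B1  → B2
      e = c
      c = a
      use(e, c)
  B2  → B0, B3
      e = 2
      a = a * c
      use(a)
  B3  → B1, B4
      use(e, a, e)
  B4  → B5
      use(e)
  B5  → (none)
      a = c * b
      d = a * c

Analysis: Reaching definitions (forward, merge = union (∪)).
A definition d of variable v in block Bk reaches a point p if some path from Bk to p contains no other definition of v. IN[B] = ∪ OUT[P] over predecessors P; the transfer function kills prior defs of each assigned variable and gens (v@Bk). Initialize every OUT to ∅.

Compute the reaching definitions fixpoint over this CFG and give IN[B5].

Fixpoint table:
  B0:  IN={a@B2, c@B1, d@B0, e@B2}  OUT={a@B0, c@B1, d@B0, e@B2}
  B1:  IN={a@B0, a@B2, c@B1, d@B0, e@B2}  OUT={a@B0, a@B2, c@B1, d@B0, e@B1}
  B2:  IN={a@B0, a@B2, c@B1, d@B0, e@B1}  OUT={a@B2, c@B1, d@B0, e@B2}
  B3:  IN={a@B2, c@B1, d@B0, e@B2}  OUT={a@B2, c@B1, d@B0, e@B2}
  B4:  IN={a@B2, c@B1, d@B0, e@B2}  OUT={a@B2, c@B1, d@B0, e@B2}
  B5:  IN={a@B2, c@B1, d@B0, e@B2}  OUT={a@B5, c@B1, d@B5, e@B2}

Merge at B5: IN[B5] = OUT[B4] = {a@B2, c@B1, d@B0, e@B2}

Answer: {a@B2, c@B1, d@B0, e@B2}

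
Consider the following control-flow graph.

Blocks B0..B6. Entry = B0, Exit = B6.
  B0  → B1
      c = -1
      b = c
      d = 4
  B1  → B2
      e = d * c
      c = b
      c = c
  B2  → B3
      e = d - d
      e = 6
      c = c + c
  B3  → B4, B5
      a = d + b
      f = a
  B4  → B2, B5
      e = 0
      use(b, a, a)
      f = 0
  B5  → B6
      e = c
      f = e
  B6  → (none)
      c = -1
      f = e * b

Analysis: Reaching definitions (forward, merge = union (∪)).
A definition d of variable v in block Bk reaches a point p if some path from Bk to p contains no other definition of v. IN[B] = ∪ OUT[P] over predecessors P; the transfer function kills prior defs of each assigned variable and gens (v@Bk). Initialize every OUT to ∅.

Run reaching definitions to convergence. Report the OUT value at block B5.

Fixpoint table:
  B0:   IN={}   OUT={b@B0, c@B0, d@B0}
  B1:   IN={b@B0, c@B0, d@B0}   OUT={b@B0, c@B1, d@B0, e@B1}
  B2:   IN={a@B3, b@B0, c@B1, c@B2, d@B0, e@B1, e@B4, f@B4}   OUT={a@B3, b@B0, c@B2, d@B0, e@B2, f@B4}
  B3:   IN={a@B3, b@B0, c@B2, d@B0, e@B2, f@B4}   OUT={a@B3, b@B0, c@B2, d@B0, e@B2, f@B3}
  B4:   IN={a@B3, b@B0, c@B2, d@B0, e@B2, f@B3}   OUT={a@B3, b@B0, c@B2, d@B0, e@B4, f@B4}
  B5:   IN={a@B3, b@B0, c@B2, d@B0, e@B2, e@B4, f@B3, f@B4}   OUT={a@B3, b@B0, c@B2, d@B0, e@B5, f@B5}
  B6:   IN={a@B3, b@B0, c@B2, d@B0, e@B5, f@B5}   OUT={a@B3, b@B0, c@B6, d@B0, e@B5, f@B6}

Merge at B5: IN[B5] = OUT[B3] ⊔ OUT[B4] = {a@B3, b@B0, c@B2, d@B0, e@B2, e@B4, f@B3, f@B4}
Applying B5's transfer function to that IN value gives OUT[B5] (row B5 above).

Answer: {a@B3, b@B0, c@B2, d@B0, e@B5, f@B5}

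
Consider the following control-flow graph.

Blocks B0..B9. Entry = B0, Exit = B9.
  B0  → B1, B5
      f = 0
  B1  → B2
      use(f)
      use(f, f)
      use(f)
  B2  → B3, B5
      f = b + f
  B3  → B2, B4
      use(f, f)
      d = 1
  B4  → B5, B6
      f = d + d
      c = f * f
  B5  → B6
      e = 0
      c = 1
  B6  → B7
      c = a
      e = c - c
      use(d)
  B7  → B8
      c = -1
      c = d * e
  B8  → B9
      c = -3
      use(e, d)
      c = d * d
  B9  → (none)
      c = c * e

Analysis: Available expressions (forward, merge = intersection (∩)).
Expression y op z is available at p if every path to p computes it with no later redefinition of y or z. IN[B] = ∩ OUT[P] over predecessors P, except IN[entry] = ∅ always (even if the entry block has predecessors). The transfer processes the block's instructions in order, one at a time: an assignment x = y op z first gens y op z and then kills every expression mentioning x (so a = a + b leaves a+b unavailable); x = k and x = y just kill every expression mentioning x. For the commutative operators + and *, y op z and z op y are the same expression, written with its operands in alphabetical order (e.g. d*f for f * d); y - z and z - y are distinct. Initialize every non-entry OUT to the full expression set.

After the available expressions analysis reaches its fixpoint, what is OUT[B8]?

Fixpoint table:
  B0:  IN={}  OUT={}
  B1:  IN={}  OUT={}
  B2:  IN={}  OUT={}
  B3:  IN={}  OUT={}
  B4:  IN={}  OUT={d+d, f*f}
  B5:  IN={}  OUT={}
  B6:  IN={}  OUT={c-c}
  B7:  IN={c-c}  OUT={d*e}
  B8:  IN={d*e}  OUT={d*d, d*e}
  B9:  IN={d*d, d*e}  OUT={d*d, d*e}

Merge at B8: IN[B8] = OUT[B7] = {d*e}
Applying B8's transfer function to that IN value gives OUT[B8] (row B8 above).

Answer: {d*d, d*e}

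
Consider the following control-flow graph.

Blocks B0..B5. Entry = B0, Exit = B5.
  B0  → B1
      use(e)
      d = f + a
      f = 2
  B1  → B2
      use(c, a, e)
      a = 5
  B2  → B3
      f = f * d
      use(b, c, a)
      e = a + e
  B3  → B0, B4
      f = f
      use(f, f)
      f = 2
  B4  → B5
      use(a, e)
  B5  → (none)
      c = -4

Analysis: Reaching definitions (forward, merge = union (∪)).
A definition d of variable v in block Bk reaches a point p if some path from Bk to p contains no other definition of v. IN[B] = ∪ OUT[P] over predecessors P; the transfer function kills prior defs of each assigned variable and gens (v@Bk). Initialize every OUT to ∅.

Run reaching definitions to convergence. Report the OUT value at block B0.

Converged values:
  B0: | IN={a@B1, d@B0, e@B2, f@B3} | OUT={a@B1, d@B0, e@B2, f@B0}
  B1: | IN={a@B1, d@B0, e@B2, f@B0} | OUT={a@B1, d@B0, e@B2, f@B0}
  B2: | IN={a@B1, d@B0, e@B2, f@B0} | OUT={a@B1, d@B0, e@B2, f@B2}
  B3: | IN={a@B1, d@B0, e@B2, f@B2} | OUT={a@B1, d@B0, e@B2, f@B3}
  B4: | IN={a@B1, d@B0, e@B2, f@B3} | OUT={a@B1, d@B0, e@B2, f@B3}
  B5: | IN={a@B1, d@B0, e@B2, f@B3} | OUT={a@B1, c@B5, d@B0, e@B2, f@B3}

Merge at B0 (entry node, so the boundary value {} is joined with the incoming edge(s)): IN[B0] = {} ⊔ OUT[B3] = {a@B1, d@B0, e@B2, f@B3}
Applying B0's transfer function to that IN value gives OUT[B0] (row B0 above).

Answer: {a@B1, d@B0, e@B2, f@B0}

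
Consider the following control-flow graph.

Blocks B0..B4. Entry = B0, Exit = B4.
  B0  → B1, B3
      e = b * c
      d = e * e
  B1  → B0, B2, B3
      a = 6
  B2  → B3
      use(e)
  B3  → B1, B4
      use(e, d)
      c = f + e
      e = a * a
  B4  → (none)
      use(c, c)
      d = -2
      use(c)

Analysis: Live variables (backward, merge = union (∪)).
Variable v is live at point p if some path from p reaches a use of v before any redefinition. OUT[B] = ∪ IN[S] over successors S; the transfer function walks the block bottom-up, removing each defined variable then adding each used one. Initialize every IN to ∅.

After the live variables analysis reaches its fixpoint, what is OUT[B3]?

Answer: {b, c, d, e, f}

Working:
Per-block solution:
  B0:   IN={a, b, c, f}   OUT={a, b, c, d, e, f}
  B1:   IN={b, c, d, e, f}   OUT={a, b, c, d, e, f}
  B2:   IN={a, b, d, e, f}   OUT={a, b, d, e, f}
  B3:   IN={a, b, d, e, f}   OUT={b, c, d, e, f}
  B4:   IN={c}   OUT={}

Merge at B3: OUT[B3] = IN[B1] ⊔ IN[B4] = {b, c, d, e, f}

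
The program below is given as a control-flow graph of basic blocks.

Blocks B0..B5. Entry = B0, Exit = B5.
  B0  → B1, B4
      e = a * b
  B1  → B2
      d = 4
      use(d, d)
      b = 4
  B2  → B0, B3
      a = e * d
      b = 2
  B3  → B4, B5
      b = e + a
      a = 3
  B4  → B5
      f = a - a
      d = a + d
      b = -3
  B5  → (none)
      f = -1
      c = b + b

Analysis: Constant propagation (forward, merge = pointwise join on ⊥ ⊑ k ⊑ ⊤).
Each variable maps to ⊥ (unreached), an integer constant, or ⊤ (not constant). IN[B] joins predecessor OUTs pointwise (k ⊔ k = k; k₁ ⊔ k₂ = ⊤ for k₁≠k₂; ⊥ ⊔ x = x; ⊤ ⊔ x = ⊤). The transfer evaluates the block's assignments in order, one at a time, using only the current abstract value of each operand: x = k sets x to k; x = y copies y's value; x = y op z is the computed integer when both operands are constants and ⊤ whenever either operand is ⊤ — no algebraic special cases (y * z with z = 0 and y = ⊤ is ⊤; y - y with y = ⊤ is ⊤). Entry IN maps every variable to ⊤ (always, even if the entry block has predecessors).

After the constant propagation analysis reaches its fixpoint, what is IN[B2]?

Answer: {a: ⊤, b: 4, c: ⊤, d: 4, e: ⊤, f: ⊤}

Working:
Fixpoint table:
  B0:   IN=(all ⊤)   OUT=(all ⊤)
  B1:   IN=(all ⊤)   OUT={b:4, d:4; rest ⊤}
  B2:   IN={b:4, d:4; rest ⊤}   OUT={b:2, d:4; rest ⊤}
  B3:   IN={b:2, d:4; rest ⊤}   OUT={a:3, d:4; rest ⊤}
  B4:   IN=(all ⊤)   OUT={b:-3; rest ⊤}
  B5:   IN=(all ⊤)   OUT={f:-1; rest ⊤}

Merge at B2: IN[B2] = OUT[B1] = {a: ⊤, b: 4, c: ⊤, d: 4, e: ⊤, f: ⊤}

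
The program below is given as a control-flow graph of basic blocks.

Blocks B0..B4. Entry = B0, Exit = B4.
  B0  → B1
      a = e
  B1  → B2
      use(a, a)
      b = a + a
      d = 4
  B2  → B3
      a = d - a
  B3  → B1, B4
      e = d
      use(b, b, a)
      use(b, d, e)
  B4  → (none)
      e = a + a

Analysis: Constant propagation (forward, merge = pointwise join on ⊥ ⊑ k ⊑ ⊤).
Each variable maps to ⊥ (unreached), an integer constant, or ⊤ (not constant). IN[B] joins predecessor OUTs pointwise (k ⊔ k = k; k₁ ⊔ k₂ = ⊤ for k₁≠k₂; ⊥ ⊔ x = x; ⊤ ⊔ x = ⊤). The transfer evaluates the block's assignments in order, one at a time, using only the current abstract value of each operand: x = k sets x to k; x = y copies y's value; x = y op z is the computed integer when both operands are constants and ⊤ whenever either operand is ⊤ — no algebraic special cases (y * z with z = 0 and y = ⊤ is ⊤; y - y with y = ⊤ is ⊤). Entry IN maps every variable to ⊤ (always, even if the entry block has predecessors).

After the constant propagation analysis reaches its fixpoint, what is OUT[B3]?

Fixpoint table:
  B0: | IN=(all ⊤) | OUT=(all ⊤)
  B1: | IN=(all ⊤) | OUT={d:4; rest ⊤}
  B2: | IN={d:4; rest ⊤} | OUT={d:4; rest ⊤}
  B3: | IN={d:4; rest ⊤} | OUT={d:4, e:4; rest ⊤}
  B4: | IN={d:4, e:4; rest ⊤} | OUT={d:4; rest ⊤}

Merge at B3: IN[B3] = OUT[B2] = {a: ⊤, b: ⊤, c: ⊤, d: 4, e: ⊤, f: ⊤}
Applying B3's transfer function to that IN value gives OUT[B3] (row B3 above).

Answer: {a: ⊤, b: ⊤, c: ⊤, d: 4, e: 4, f: ⊤}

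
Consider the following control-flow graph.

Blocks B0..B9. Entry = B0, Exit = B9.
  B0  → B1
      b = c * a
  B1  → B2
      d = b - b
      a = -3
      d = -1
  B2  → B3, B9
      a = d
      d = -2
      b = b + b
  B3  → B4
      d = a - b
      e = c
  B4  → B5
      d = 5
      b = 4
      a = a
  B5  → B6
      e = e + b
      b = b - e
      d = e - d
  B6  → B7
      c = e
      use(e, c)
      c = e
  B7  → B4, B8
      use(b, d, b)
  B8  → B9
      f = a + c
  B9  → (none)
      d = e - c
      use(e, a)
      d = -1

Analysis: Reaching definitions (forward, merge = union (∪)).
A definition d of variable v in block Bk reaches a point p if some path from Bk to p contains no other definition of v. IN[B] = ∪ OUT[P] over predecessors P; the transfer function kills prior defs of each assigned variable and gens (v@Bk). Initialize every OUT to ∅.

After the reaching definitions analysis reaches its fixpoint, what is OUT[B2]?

Per-block solution:
  B0:   IN={}   OUT={b@B0}
  B1:   IN={b@B0}   OUT={a@B1, b@B0, d@B1}
  B2:   IN={a@B1, b@B0, d@B1}   OUT={a@B2, b@B2, d@B2}
  B3:   IN={a@B2, b@B2, d@B2}   OUT={a@B2, b@B2, d@B3, e@B3}
  B4:   IN={a@B2, a@B4, b@B2, b@B5, c@B6, d@B3, d@B5, e@B3, e@B5}   OUT={a@B4, b@B4, c@B6, d@B4, e@B3, e@B5}
  B5:   IN={a@B4, b@B4, c@B6, d@B4, e@B3, e@B5}   OUT={a@B4, b@B5, c@B6, d@B5, e@B5}
  B6:   IN={a@B4, b@B5, c@B6, d@B5, e@B5}   OUT={a@B4, b@B5, c@B6, d@B5, e@B5}
  B7:   IN={a@B4, b@B5, c@B6, d@B5, e@B5}   OUT={a@B4, b@B5, c@B6, d@B5, e@B5}
  B8:   IN={a@B4, b@B5, c@B6, d@B5, e@B5}   OUT={a@B4, b@B5, c@B6, d@B5, e@B5, f@B8}
  B9:   IN={a@B2, a@B4, b@B2, b@B5, c@B6, d@B2, d@B5, e@B5, f@B8}   OUT={a@B2, a@B4, b@B2, b@B5, c@B6, d@B9, e@B5, f@B8}

Merge at B2: IN[B2] = OUT[B1] = {a@B1, b@B0, d@B1}
Applying B2's transfer function to that IN value gives OUT[B2] (row B2 above).

Answer: {a@B2, b@B2, d@B2}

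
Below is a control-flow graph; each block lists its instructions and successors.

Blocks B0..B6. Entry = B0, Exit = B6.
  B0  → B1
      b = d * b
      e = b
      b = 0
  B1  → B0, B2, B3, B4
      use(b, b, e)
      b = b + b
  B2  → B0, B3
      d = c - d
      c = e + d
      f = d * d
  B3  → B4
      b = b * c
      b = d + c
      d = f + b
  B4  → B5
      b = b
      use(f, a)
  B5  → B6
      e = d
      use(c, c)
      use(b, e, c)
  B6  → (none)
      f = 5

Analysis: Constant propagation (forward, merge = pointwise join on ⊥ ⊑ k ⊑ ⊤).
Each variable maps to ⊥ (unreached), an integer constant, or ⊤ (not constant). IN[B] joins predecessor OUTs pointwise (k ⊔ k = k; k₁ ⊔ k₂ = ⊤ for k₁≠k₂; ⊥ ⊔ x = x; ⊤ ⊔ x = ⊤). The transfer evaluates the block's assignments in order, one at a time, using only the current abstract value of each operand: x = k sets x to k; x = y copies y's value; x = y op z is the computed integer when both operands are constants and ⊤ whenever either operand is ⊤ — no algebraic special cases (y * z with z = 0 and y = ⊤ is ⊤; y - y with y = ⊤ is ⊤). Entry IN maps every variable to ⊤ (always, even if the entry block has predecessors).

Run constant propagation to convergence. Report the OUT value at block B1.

Answer: {a: ⊤, b: 0, c: ⊤, d: ⊤, e: ⊤, f: ⊤}

Trace:
Per-block solution:
  B0: | IN=(all ⊤) | OUT={b:0; rest ⊤}
  B1: | IN={b:0; rest ⊤} | OUT={b:0; rest ⊤}
  B2: | IN={b:0; rest ⊤} | OUT={b:0; rest ⊤}
  B3: | IN={b:0; rest ⊤} | OUT=(all ⊤)
  B4: | IN=(all ⊤) | OUT=(all ⊤)
  B5: | IN=(all ⊤) | OUT=(all ⊤)
  B6: | IN=(all ⊤) | OUT={f:5; rest ⊤}

Merge at B1: IN[B1] = OUT[B0] = {a: ⊤, b: 0, c: ⊤, d: ⊤, e: ⊤, f: ⊤}
Applying B1's transfer function to that IN value gives OUT[B1] (row B1 above).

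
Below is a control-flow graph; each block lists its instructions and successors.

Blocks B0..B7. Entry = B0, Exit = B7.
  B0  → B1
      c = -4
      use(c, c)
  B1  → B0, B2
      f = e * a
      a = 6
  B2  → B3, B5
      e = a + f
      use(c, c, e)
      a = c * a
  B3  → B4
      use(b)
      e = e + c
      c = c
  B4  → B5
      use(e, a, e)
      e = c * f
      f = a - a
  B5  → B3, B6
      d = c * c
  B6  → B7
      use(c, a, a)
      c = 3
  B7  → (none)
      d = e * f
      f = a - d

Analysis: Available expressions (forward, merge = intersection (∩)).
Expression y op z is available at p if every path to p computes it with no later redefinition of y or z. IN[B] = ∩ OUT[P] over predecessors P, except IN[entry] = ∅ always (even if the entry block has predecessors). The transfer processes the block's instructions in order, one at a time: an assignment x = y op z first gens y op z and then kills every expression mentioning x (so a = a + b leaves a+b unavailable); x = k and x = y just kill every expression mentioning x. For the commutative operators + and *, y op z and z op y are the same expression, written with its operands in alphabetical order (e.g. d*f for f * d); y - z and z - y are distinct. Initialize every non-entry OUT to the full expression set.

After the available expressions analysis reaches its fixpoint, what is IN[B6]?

Per-block solution:
  B0: | IN={} | OUT={}
  B1: | IN={} | OUT={}
  B2: | IN={} | OUT={}
  B3: | IN={} | OUT={}
  B4: | IN={} | OUT={a-a}
  B5: | IN={} | OUT={c*c}
  B6: | IN={c*c} | OUT={}
  B7: | IN={} | OUT={a-d}

Merge at B6: IN[B6] = OUT[B5] = {c*c}

Answer: {c*c}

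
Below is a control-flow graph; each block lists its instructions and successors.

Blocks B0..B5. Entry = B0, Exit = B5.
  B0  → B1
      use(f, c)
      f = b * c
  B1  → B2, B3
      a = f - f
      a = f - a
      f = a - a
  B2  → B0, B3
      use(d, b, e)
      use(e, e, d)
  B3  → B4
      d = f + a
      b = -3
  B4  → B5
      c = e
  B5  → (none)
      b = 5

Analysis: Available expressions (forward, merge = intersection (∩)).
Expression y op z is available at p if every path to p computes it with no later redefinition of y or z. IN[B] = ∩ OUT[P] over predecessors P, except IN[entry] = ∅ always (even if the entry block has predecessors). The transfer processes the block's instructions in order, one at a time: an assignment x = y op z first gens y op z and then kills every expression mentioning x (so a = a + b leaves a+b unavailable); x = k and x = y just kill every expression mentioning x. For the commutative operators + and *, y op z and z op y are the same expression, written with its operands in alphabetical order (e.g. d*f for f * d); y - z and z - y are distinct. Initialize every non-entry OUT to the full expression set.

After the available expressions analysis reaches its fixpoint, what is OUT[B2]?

Per-block solution:
  B0:  IN={}  OUT={b*c}
  B1:  IN={b*c}  OUT={a-a, b*c}
  B2:  IN={a-a, b*c}  OUT={a-a, b*c}
  B3:  IN={a-a, b*c}  OUT={a+f, a-a}
  B4:  IN={a+f, a-a}  OUT={a+f, a-a}
  B5:  IN={a+f, a-a}  OUT={a+f, a-a}

Merge at B2: IN[B2] = OUT[B1] = {a-a, b*c}
Applying B2's transfer function to that IN value gives OUT[B2] (row B2 above).

Answer: {a-a, b*c}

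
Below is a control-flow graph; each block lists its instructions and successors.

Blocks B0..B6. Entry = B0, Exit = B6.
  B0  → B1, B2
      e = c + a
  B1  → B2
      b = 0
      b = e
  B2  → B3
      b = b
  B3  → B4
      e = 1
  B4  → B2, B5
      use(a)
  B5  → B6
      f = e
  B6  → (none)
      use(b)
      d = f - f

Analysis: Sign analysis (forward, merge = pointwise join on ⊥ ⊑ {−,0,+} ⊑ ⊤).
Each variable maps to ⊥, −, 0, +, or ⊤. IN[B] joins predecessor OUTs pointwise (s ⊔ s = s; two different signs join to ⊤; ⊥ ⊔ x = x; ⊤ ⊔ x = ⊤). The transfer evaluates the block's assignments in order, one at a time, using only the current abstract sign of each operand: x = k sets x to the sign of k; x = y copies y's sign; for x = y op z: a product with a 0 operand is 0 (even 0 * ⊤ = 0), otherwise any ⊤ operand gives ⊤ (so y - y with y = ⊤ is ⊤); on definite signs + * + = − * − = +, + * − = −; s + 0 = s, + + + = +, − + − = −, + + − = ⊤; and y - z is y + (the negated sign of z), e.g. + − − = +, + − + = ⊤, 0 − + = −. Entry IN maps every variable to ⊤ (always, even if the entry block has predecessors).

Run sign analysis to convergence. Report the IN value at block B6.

Per-block solution:
  B0:  IN=(all ⊤)  OUT=(all ⊤)
  B1:  IN=(all ⊤)  OUT=(all ⊤)
  B2:  IN=(all ⊤)  OUT=(all ⊤)
  B3:  IN=(all ⊤)  OUT={e:+; rest ⊤}
  B4:  IN={e:+; rest ⊤}  OUT={e:+; rest ⊤}
  B5:  IN={e:+; rest ⊤}  OUT={e:+, f:+; rest ⊤}
  B6:  IN={e:+, f:+; rest ⊤}  OUT={e:+, f:+; rest ⊤}

Merge at B6: IN[B6] = OUT[B5] = {a: ⊤, b: ⊤, c: ⊤, d: ⊤, e: +, f: +}

Answer: {a: ⊤, b: ⊤, c: ⊤, d: ⊤, e: +, f: +}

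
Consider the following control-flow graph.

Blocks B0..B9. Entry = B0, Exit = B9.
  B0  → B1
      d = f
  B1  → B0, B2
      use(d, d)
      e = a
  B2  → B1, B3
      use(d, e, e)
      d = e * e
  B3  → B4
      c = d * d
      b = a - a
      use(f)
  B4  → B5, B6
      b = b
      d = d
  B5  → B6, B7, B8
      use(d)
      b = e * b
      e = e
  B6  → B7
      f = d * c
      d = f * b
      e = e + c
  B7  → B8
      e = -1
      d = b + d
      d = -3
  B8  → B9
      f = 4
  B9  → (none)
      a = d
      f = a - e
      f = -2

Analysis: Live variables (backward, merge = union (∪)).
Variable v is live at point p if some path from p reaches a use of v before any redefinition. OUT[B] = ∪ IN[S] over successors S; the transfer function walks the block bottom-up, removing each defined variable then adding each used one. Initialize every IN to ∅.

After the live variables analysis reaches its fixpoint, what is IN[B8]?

Per-block solution:
  B0: | IN={a, f} | OUT={a, d, f}
  B1: | IN={a, d, f} | OUT={a, d, e, f}
  B2: | IN={a, d, e, f} | OUT={a, d, e, f}
  B3: | IN={a, d, e, f} | OUT={b, c, d, e}
  B4: | IN={b, c, d, e} | OUT={b, c, d, e}
  B5: | IN={b, c, d, e} | OUT={b, c, d, e}
  B6: | IN={b, c, d, e} | OUT={b, d}
  B7: | IN={b, d} | OUT={d, e}
  B8: | IN={d, e} | OUT={d, e}
  B9: | IN={d, e} | OUT={}

Merge at B8: OUT[B8] = IN[B9] = {d, e}
Applying B8's transfer function to that OUT value gives IN[B8] (row B8 above).

Answer: {d, e}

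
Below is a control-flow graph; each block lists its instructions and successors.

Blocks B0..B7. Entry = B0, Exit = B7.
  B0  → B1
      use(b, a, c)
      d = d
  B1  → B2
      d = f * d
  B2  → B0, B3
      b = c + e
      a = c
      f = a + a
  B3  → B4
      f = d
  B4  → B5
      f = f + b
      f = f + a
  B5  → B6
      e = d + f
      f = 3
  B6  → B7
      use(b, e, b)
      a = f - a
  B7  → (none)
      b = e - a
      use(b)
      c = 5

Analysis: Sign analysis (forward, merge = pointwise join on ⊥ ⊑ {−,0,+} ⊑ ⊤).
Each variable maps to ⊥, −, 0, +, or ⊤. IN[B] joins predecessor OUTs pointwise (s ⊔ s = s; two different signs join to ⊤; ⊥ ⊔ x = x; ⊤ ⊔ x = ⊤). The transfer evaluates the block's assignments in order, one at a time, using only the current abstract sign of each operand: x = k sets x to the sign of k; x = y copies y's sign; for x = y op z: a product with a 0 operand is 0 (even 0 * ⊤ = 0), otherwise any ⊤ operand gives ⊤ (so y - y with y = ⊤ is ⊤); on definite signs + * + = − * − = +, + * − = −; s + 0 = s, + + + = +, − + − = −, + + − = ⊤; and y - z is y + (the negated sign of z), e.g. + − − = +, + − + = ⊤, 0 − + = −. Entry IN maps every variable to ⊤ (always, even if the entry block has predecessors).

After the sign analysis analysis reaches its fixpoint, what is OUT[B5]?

Converged values:
  B0:  IN=(all ⊤)  OUT=(all ⊤)
  B1:  IN=(all ⊤)  OUT=(all ⊤)
  B2:  IN=(all ⊤)  OUT=(all ⊤)
  B3:  IN=(all ⊤)  OUT=(all ⊤)
  B4:  IN=(all ⊤)  OUT=(all ⊤)
  B5:  IN=(all ⊤)  OUT={f:+; rest ⊤}
  B6:  IN={f:+; rest ⊤}  OUT={f:+; rest ⊤}
  B7:  IN={f:+; rest ⊤}  OUT={c:+, f:+; rest ⊤}

Merge at B5: IN[B5] = OUT[B4] = {a: ⊤, b: ⊤, c: ⊤, d: ⊤, e: ⊤, f: ⊤}
Applying B5's transfer function to that IN value gives OUT[B5] (row B5 above).

Answer: {a: ⊤, b: ⊤, c: ⊤, d: ⊤, e: ⊤, f: +}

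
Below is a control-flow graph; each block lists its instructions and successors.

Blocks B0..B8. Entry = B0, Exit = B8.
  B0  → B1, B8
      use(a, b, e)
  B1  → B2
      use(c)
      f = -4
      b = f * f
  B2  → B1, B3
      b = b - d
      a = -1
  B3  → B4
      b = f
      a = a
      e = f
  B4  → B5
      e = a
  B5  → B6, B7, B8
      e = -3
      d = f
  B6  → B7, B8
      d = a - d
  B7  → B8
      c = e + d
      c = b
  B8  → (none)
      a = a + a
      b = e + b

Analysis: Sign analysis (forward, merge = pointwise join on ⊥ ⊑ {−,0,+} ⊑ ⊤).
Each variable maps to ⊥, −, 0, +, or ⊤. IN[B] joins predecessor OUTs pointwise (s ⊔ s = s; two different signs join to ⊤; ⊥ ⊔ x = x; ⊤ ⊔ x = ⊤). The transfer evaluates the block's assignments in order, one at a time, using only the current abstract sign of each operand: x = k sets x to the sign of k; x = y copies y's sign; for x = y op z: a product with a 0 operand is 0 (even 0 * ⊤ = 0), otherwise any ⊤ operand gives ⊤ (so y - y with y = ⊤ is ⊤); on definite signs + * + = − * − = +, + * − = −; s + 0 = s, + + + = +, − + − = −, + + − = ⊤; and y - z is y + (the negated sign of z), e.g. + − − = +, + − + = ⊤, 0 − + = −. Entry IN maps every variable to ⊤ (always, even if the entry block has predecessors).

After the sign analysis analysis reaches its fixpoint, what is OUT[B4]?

Fixpoint table:
  B0:   IN=(all ⊤)   OUT=(all ⊤)
  B1:   IN=(all ⊤)   OUT={b:+, f:-; rest ⊤}
  B2:   IN={b:+, f:-; rest ⊤}   OUT={a:-, f:-; rest ⊤}
  B3:   IN={a:-, f:-; rest ⊤}   OUT={a:-, b:-, e:-, f:-; rest ⊤}
  B4:   IN={a:-, b:-, e:-, f:-; rest ⊤}   OUT={a:-, b:-, e:-, f:-; rest ⊤}
  B5:   IN={a:-, b:-, e:-, f:-; rest ⊤}   OUT={a:-, b:-, d:-, e:-, f:-; rest ⊤}
  B6:   IN={a:-, b:-, d:-, e:-, f:-; rest ⊤}   OUT={a:-, b:-, e:-, f:-; rest ⊤}
  B7:   IN={a:-, b:-, e:-, f:-; rest ⊤}   OUT={a:-, b:-, c:-, e:-, f:-; rest ⊤}
  B8:   IN=(all ⊤)   OUT=(all ⊤)

Merge at B4: IN[B4] = OUT[B3] = {a: -, b: -, c: ⊤, d: ⊤, e: -, f: -}
Applying B4's transfer function to that IN value gives OUT[B4] (row B4 above).

Answer: {a: -, b: -, c: ⊤, d: ⊤, e: -, f: -}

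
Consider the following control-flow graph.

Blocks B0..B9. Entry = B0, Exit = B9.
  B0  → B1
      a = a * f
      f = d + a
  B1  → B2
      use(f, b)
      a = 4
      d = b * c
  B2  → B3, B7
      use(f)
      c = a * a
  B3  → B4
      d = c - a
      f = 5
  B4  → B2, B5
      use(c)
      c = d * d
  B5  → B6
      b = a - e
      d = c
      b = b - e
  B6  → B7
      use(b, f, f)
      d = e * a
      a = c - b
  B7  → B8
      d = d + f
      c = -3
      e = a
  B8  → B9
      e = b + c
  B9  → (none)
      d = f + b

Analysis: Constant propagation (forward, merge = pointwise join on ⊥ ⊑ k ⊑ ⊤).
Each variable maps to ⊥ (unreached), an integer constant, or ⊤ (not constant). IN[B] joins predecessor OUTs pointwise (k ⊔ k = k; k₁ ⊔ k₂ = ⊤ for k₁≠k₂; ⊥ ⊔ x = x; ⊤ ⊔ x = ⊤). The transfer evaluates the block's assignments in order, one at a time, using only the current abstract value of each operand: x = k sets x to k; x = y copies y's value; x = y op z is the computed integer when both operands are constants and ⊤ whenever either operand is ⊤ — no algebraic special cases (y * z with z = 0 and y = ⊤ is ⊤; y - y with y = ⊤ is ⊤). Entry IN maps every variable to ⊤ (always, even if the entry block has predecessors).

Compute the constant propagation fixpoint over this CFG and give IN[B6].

Per-block solution:
  B0:   IN=(all ⊤)   OUT=(all ⊤)
  B1:   IN=(all ⊤)   OUT={a:4; rest ⊤}
  B2:   IN={a:4; rest ⊤}   OUT={a:4, c:16; rest ⊤}
  B3:   IN={a:4, c:16; rest ⊤}   OUT={a:4, c:16, d:12, f:5; rest ⊤}
  B4:   IN={a:4, c:16, d:12, f:5; rest ⊤}   OUT={a:4, c:144, d:12, f:5; rest ⊤}
  B5:   IN={a:4, c:144, d:12, f:5; rest ⊤}   OUT={a:4, c:144, d:144, f:5; rest ⊤}
  B6:   IN={a:4, c:144, d:144, f:5; rest ⊤}   OUT={c:144, f:5; rest ⊤}
  B7:   IN=(all ⊤)   OUT={c:-3; rest ⊤}
  B8:   IN={c:-3; rest ⊤}   OUT={c:-3; rest ⊤}
  B9:   IN={c:-3; rest ⊤}   OUT={c:-3; rest ⊤}

Merge at B6: IN[B6] = OUT[B5] = {a: 4, b: ⊤, c: 144, d: 144, e: ⊤, f: 5}

Answer: {a: 4, b: ⊤, c: 144, d: 144, e: ⊤, f: 5}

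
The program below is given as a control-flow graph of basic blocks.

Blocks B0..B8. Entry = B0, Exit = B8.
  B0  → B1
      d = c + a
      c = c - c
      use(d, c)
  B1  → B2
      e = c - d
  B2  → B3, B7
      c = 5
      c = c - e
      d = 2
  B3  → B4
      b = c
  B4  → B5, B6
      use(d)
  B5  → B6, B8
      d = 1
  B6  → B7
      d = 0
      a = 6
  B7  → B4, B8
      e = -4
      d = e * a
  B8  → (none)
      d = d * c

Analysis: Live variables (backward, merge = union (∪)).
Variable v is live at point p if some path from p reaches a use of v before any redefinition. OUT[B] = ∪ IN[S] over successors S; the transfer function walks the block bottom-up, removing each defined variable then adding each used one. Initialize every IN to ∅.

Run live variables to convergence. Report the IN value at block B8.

Fixpoint table:
  B0:   IN={a, c}   OUT={a, c, d}
  B1:   IN={a, c, d}   OUT={a, e}
  B2:   IN={a, e}   OUT={a, c, d}
  B3:   IN={c, d}   OUT={c, d}
  B4:   IN={c, d}   OUT={c}
  B5:   IN={c}   OUT={c, d}
  B6:   IN={c}   OUT={a, c}
  B7:   IN={a, c}   OUT={c, d}
  B8:   IN={c, d}   OUT={}

B8 is the boundary node: OUT[B8] = {}
Applying B8's transfer function to that OUT value gives IN[B8] (row B8 above).

Answer: {c, d}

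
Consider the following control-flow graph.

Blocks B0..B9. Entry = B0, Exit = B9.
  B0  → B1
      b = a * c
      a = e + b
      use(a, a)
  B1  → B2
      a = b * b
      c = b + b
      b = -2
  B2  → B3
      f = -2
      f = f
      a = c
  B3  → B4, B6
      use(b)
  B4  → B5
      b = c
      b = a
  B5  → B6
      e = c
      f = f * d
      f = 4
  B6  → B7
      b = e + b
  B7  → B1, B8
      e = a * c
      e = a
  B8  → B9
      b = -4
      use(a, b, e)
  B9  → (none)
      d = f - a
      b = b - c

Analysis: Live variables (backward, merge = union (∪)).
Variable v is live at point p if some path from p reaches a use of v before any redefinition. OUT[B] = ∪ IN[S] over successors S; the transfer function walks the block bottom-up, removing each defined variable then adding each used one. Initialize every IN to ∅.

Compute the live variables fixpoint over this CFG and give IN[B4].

Fixpoint table:
  B0:  IN={a, c, d, e}  OUT={b, d, e}
  B1:  IN={b, d, e}  OUT={b, c, d, e}
  B2:  IN={b, c, d, e}  OUT={a, b, c, d, e, f}
  B3:  IN={a, b, c, d, e, f}  OUT={a, b, c, d, e, f}
  B4:  IN={a, c, d, f}  OUT={a, b, c, d, f}
  B5:  IN={a, b, c, d, f}  OUT={a, b, c, d, e, f}
  B6:  IN={a, b, c, d, e, f}  OUT={a, b, c, d, f}
  B7:  IN={a, b, c, d, f}  OUT={a, b, c, d, e, f}
  B8:  IN={a, c, e, f}  OUT={a, b, c, f}
  B9:  IN={a, b, c, f}  OUT={}

Merge at B4: OUT[B4] = IN[B5] = {a, b, c, d, f}
Applying B4's transfer function to that OUT value gives IN[B4] (row B4 above).

Answer: {a, c, d, f}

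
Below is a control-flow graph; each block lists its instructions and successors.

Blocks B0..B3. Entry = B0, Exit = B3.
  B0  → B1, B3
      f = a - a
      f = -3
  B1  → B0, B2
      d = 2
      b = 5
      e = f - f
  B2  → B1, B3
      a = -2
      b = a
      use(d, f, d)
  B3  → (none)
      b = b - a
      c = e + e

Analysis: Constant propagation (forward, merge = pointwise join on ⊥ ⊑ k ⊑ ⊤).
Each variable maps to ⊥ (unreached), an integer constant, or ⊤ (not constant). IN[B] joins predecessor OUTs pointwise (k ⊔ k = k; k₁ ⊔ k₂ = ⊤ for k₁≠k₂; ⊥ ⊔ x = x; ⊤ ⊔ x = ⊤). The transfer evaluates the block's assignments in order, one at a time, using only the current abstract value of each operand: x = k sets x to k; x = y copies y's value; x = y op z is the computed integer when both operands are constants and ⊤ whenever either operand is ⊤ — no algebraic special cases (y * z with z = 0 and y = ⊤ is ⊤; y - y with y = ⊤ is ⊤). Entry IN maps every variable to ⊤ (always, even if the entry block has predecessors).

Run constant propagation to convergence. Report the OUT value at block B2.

Answer: {a: -2, b: -2, c: ⊤, d: 2, e: 0, f: -3}

Derivation:
Converged values:
  B0:   IN=(all ⊤)   OUT={f:-3; rest ⊤}
  B1:   IN={f:-3; rest ⊤}   OUT={b:5, d:2, e:0, f:-3; rest ⊤}
  B2:   IN={b:5, d:2, e:0, f:-3; rest ⊤}   OUT={a:-2, b:-2, d:2, e:0, f:-3; rest ⊤}
  B3:   IN={f:-3; rest ⊤}   OUT={f:-3; rest ⊤}

Merge at B2: IN[B2] = OUT[B1] = {a: ⊤, b: 5, c: ⊤, d: 2, e: 0, f: -3}
Applying B2's transfer function to that IN value gives OUT[B2] (row B2 above).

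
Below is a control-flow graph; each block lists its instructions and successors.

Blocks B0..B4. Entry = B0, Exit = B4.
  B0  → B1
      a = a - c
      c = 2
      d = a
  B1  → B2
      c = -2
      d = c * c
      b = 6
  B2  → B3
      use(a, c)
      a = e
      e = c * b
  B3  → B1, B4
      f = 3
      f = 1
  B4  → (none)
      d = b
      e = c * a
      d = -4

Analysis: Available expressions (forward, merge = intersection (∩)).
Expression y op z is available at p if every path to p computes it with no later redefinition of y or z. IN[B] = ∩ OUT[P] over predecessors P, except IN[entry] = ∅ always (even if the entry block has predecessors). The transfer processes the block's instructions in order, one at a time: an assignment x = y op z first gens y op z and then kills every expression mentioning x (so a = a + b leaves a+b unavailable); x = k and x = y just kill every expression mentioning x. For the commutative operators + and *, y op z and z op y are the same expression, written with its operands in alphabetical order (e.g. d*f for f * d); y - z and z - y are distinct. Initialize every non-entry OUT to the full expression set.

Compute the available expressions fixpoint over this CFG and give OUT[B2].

Fixpoint table:
  B0:   IN={}   OUT={}
  B1:   IN={}   OUT={c*c}
  B2:   IN={c*c}   OUT={b*c, c*c}
  B3:   IN={b*c, c*c}   OUT={b*c, c*c}
  B4:   IN={b*c, c*c}   OUT={a*c, b*c, c*c}

Merge at B2: IN[B2] = OUT[B1] = {c*c}
Applying B2's transfer function to that IN value gives OUT[B2] (row B2 above).

Answer: {b*c, c*c}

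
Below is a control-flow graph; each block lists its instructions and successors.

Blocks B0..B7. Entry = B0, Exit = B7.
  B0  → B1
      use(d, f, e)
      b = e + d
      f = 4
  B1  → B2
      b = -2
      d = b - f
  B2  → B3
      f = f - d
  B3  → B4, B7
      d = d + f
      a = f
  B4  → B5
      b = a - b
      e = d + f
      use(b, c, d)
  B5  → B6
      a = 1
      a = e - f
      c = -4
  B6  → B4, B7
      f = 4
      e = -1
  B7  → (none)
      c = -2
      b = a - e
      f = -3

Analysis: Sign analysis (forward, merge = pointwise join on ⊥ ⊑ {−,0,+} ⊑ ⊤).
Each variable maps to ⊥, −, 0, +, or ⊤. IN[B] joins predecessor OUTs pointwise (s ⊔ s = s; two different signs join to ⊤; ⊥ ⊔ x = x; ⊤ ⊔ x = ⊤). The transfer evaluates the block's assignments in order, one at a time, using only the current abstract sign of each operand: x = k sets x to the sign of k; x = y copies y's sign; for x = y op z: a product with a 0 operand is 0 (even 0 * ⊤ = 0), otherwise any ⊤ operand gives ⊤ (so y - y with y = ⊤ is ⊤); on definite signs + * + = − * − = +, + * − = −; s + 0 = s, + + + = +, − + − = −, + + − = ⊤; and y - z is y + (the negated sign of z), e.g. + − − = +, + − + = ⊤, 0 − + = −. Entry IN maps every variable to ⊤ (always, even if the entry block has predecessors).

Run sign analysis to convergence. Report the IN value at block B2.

Converged values:
  B0: | IN=(all ⊤) | OUT={f:+; rest ⊤}
  B1: | IN={f:+; rest ⊤} | OUT={b:-, d:-, f:+; rest ⊤}
  B2: | IN={b:-, d:-, f:+; rest ⊤} | OUT={b:-, d:-, f:+; rest ⊤}
  B3: | IN={b:-, d:-, f:+; rest ⊤} | OUT={a:+, b:-, f:+; rest ⊤}
  B4: | IN={f:+; rest ⊤} | OUT={f:+; rest ⊤}
  B5: | IN={f:+; rest ⊤} | OUT={c:-, f:+; rest ⊤}
  B6: | IN={c:-, f:+; rest ⊤} | OUT={c:-, e:-, f:+; rest ⊤}
  B7: | IN={f:+; rest ⊤} | OUT={c:-, f:-; rest ⊤}

Merge at B2: IN[B2] = OUT[B1] = {a: ⊤, b: -, c: ⊤, d: -, e: ⊤, f: +}

Answer: {a: ⊤, b: -, c: ⊤, d: -, e: ⊤, f: +}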